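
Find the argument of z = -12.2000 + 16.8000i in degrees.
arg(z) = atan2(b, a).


Re = -12.2, Im = 16.8
arg = atan2(16.8, -12.2) = 125.9868 degrees

arg(z) = 125.9868 degrees


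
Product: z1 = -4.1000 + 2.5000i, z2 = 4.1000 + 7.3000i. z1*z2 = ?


Real = -4.1*4.1 - 2.5*7.3 = -16.81 - 18.25 = -35.06
Imag = -4.1*7.3 + 4.1*2.5 = -29.93 + 10.25 = -19.68

-35.0600 - 19.6800i


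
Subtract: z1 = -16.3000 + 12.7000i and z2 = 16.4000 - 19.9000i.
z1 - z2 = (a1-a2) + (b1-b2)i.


Real: -16.3 - 16.4 = -32.7
Imag: 12.7 + 19.9 = 32.6

-32.7000 + 32.6000i


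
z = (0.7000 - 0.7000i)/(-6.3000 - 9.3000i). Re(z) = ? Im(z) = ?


Multiply by conjugate: (0.7000 - 0.7000i)(-6.3000 + 9.3000i) / ((-6.3)^2 + (-9.3)^2)
Numerator real = 0.7*(-6.3) - (0.7)*(-9.3) = 2.1
Numerator imag = -0.7*(-6.3) - 0.7*(-9.3) = 10.92
Denominator = 126.18
Re(z) = 2.1/126.18 = 0.0166
Im(z) = 10.92/126.18 = 0.0865

Re(z) = 0.0166, Im(z) = 0.0865


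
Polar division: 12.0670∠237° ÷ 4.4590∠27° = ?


r = 12.0670 / 4.4590 = 2.7062
theta = 237° - 27° = 210° = 210° (mod 360)

2.7062 cis(210°)


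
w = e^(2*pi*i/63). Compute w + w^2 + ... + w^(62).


With w = e^(2*pi*i/63), all 63 of the 63th roots of unity w^0 = 1, w, ..., w^(62) sum to 0: 1 + w + ... + w^(62) = (1 - w^63)/(1 - w) = 0 since w^63 = 1, w ≠ 1.
Removing the root 1: w + w^2 + ... + w^(62) = 0 - 1 = -1

Sum = -1


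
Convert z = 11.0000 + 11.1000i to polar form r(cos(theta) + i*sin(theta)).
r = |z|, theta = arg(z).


r = sqrt(121+123.21) = sqrt(244.21) = 15.6272
theta = atan2(11.1, 11) = 45.2593 degrees

r = 15.6272, theta = 45.2593 degrees


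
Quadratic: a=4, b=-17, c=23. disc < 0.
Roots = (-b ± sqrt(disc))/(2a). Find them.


disc = (-17)^2 - 4*4*23 = 289 - 368 = -79
sqrt(|disc|) = sqrt(79) = 8.8882
Real part = 17/(2*4) = 2.1250
Imag part = 8.8882/(2*4) = 1.1110

2.1250 ± 1.1110i


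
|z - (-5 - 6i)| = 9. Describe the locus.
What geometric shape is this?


|z - z0| = r is a circle with center z0 and radius r.
Center = (-5, -6), radius = 9

Circle with center (-5, -6) and radius 9


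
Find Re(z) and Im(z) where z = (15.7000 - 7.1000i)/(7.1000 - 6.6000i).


Multiply by conjugate: (15.7000 - 7.1000i)(7.1000 + 6.6000i) / (7.1^2 + (-6.6)^2)
Numerator real = 15.7*7.1 - (7.1)*(-6.6) = 158.33
Numerator imag = -7.1*7.1 - 15.7*(-6.6) = 53.21
Denominator = 93.97
Re(z) = 158.33/93.97 = 1.6849
Im(z) = 53.21/93.97 = 0.5662

Re(z) = 1.6849, Im(z) = 0.5662


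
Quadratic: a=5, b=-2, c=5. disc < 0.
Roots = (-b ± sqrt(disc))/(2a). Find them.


disc = (-2)^2 - 4*5*5 = 4 - 100 = -96
sqrt(|disc|) = sqrt(96) = 9.7980
Real part = 2/(2*5) = 0.2000
Imag part = 9.7980/(2*5) = 0.9798

0.2000 ± 0.9798i


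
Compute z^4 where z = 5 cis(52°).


r^4 = 5^4 = 625
n*theta = 4*52° = 208° = 208° (mod 360)
a = 625*cos(208°) = -551.8422
b = 625*sin(208°) = -293.4197

625 cis(208°) = -551.8422 - 293.4197i


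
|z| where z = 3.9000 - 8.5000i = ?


|z| = sqrt(3.9^2 + (-8.5)^2) = sqrt(15.21 + 72.25) = sqrt(87.46) = 9.3520

|z| = 9.3520


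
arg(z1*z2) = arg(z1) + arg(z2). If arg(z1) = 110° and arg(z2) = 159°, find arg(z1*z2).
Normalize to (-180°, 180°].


arg(z1*z2) = 110° + 159° = 269°
Normalized to (-180°, 180°]: -91°

-91°


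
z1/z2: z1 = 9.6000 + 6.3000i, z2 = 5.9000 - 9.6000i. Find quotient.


Conjugate of z2 = 5.9000 + 9.6000i
Numerator: (9.6000 + 6.3000i)(5.9000 + 9.6000i) = -3.8400 + 129.3300i
Denominator: 5.9^2 + (-9.6)^2 = 126.97
Result = (-3.8400 + 129.3300i)/126.97

-0.0302 + 1.0186i


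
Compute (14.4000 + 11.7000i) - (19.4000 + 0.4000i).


Real: 14.4 - 19.4 = -5
Imag: 11.7 - 0.4 = 11.3

-5.0000 + 11.3000i


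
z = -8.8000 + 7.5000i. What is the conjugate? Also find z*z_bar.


z_bar = -8.8000 - 7.5000i
z*z_bar = (-8.8)^2 + 7.5^2 = 77.44 + 56.25 = 133.69

z_bar = -8.8000 - 7.5000i, z*z_bar = 133.69


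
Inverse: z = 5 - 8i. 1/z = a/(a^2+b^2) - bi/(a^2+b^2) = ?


|z|^2 = 25+64 = 89
1/z = (5 + 8i)/89

1/z = 0.0562 + 0.0899i


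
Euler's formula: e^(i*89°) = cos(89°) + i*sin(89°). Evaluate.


cos(89°) = 0.0175
sin(89°) = 0.9998

e^(i*89°) = 0.0175 + 0.9998i


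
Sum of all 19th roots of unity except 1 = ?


With w = e^(2*pi*i/19), all 19 of the 19th roots of unity w^0 = 1, w, ..., w^(18) sum to 0: 1 + w + ... + w^(18) = (1 - w^19)/(1 - w) = 0 since w^19 = 1, w ≠ 1.
Removing the root 1: w + w^2 + ... + w^(18) = 0 - 1 = -1

Sum = -1


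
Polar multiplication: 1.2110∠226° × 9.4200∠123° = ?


r = 1.2110 * 9.4200 = 11.4076
theta = 226° + 123° = 349° = 349° (mod 360)

11.4076 cis(349°)


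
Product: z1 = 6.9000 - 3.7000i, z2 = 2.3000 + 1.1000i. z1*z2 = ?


Real = 6.9*2.3 - (-3.7)*1.1 = 15.87 - (-4.07) = 19.94
Imag = 6.9*1.1 + 2.3*(-3.7) = 7.59 - (8.51) = -0.92

19.9400 - 0.9200i


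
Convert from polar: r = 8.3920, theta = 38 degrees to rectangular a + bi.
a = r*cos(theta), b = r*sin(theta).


a = 8.3920*cos(38°) = 8.3920*0.78801 = 6.6130
b = 8.3920*sin(38°) = 8.3920*0.61566 = 5.1666

6.6130 + 5.1666i


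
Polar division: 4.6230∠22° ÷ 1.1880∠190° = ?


r = 4.6230 / 1.1880 = 3.8914
theta = 22° - 190° = -168° = 192° (mod 360)

3.8914 cis(192°)


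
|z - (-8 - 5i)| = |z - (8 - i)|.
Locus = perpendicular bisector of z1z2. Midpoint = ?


Equal distances means the locus is the perpendicular bisector of z1 and z2.
Midpoint = ((-8+8)/2, (-5+(-1))/2) = (0, -3.0000)

Perpendicular bisector through (0, -3.0000)


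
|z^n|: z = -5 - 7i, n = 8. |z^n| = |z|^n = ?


|z| = sqrt(25+49) = sqrt(74) = 8.6023
|z^8| = |z|^8 = (sqrt(74))^8 = 74^4 = 29986576

|z^8| = 29986576


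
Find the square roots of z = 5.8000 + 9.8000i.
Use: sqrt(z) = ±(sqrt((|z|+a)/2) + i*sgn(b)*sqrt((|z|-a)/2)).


|z| = sqrt(33.64+96.04) = 11.3877
sqrt((|z|+a)/2) = sqrt((11.3877+5.8)/2) = sqrt(8.5939) = 2.9315
sqrt((|z|-a)/2) = sqrt((11.3877-5.8)/2) = sqrt(2.7939) = 1.6715

±(2.9315 + 1.6715i) i.e. 2.9315 + 1.6715i and -2.9315 - 1.6715i


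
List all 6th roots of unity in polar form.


The 6th roots of unity are cis(360k/6°) for k=0..5
Angle step = 360/6 = 60°
Primitive root: cis(60°)
Primitive root = 0.5000 + 0.8660i

6 roots at angles: 0°, 60°, 120°, 180°, 240°, 300°


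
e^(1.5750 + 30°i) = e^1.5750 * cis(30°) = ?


e^1.5750 = 4.8307
cos(30°) = 0.86603
sin(30°) = 0.5
Real = 4.8307*0.86603 = 4.1835
Imag = 4.8307*0.5 = 2.4154

4.1835 + 2.4154i


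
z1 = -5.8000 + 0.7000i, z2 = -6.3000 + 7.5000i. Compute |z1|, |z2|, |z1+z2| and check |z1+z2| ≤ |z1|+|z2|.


|z1| = sqrt((-5.8)^2 + 0.7^2) = sqrt(34.13) = 5.8421
|z2| = sqrt((-6.3)^2 + 7.5^2) = sqrt(95.94) = 9.7949
z1+z2 = -12.1000 + 8.2000i
|z1+z2| = sqrt(213.65) = 14.6168
|z1|+|z2| = 5.8421 + 9.7949 = 15.6370

|z1+z2| = 14.6168 ≤ |z1|+|z2| = 15.6370 (verified)


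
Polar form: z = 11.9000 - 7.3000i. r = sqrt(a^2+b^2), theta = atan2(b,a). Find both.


r = sqrt(141.61+53.29) = sqrt(194.9) = 13.9607
theta = atan2(-7.3, 11.9) = -31.5268 degrees

r = 13.9607, theta = -31.5268 degrees


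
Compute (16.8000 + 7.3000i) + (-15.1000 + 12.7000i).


Real: 16.8 - 15.1 = 1.7
Imag: 7.3 + 12.7 = 20

1.7000 + 20.0000i


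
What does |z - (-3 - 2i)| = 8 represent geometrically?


|z - z0| = r is a circle with center z0 and radius r.
Center = (-3, -2), radius = 8

Circle with center (-3, -2) and radius 8


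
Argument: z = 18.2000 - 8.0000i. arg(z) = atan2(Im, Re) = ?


Re = 18.2, Im = -8
arg = atan2(-8, 18.2) = -23.7284 degrees

arg(z) = -23.7284 degrees


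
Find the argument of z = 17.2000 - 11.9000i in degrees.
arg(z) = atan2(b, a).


Re = 17.2, Im = -11.9
arg = atan2(-11.9, 17.2) = -34.6778 degrees

arg(z) = -34.6778 degrees


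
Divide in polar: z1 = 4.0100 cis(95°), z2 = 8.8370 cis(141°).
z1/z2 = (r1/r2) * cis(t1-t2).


r = 4.0100 / 8.8370 = 0.4538
theta = 95° - 141° = -46° = 314° (mod 360)

0.4538 cis(314°)


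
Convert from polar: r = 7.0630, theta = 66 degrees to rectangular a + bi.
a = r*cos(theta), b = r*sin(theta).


a = 7.0630*cos(66°) = 7.0630*0.40674 = 2.8728
b = 7.0630*sin(66°) = 7.0630*0.91355 = 6.4524

2.8728 + 6.4524i


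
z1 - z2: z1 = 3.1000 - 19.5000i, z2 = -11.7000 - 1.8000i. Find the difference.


Real: 3.1 + 11.7 = 14.8
Imag: -19.5 + 1.8 = -17.7

14.8000 - 17.7000i


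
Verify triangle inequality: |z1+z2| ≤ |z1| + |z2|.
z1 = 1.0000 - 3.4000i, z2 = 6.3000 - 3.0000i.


|z1| = sqrt(1^2 + (-3.4)^2) = sqrt(12.56) = 3.5440
|z2| = sqrt(6.3^2 + (-3)^2) = sqrt(48.69) = 6.9778
z1+z2 = 7.3000 - 6.4000i
|z1+z2| = sqrt(94.25) = 9.7082
|z1|+|z2| = 3.5440 + 6.9778 = 10.5218

|z1+z2| = 9.7082 ≤ |z1|+|z2| = 10.5218 (verified)


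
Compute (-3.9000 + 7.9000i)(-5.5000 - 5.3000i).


Real = -3.9*(-5.5) - 7.9*(-5.3) = 21.45 - (-41.87) = 63.32
Imag = -3.9*(-5.3) - (5.5)*7.9 = 20.67 - (43.45) = -22.78

63.3200 - 22.7800i


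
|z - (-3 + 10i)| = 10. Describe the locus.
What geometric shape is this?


|z - z0| = r is a circle with center z0 and radius r.
Center = (-3, 10), radius = 10

Circle with center (-3, 10) and radius 10


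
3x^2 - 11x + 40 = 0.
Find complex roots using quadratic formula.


disc = (-11)^2 - 4*3*40 = 121 - 480 = -359
sqrt(|disc|) = sqrt(359) = 18.9473
Real part = 11/(2*3) = 1.8333
Imag part = 18.9473/(2*3) = 3.1579

1.8333 ± 3.1579i


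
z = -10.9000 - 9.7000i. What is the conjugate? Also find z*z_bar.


z_bar = -10.9000 + 9.7000i
z*z_bar = (-10.9)^2 + (-9.7)^2 = 118.81 + 94.09 = 212.9

z_bar = -10.9000 + 9.7000i, z*z_bar = 212.9


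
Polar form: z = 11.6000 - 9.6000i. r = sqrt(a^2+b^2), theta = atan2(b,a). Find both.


r = sqrt(134.56+92.16) = sqrt(226.72) = 15.0572
theta = atan2(-9.6, 11.6) = -39.6107 degrees

r = 15.0572, theta = -39.6107 degrees


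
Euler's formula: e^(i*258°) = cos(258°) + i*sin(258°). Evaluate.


cos(258°) = -0.2079
sin(258°) = -0.9781

e^(i*258°) = -0.2079 - 0.9781i


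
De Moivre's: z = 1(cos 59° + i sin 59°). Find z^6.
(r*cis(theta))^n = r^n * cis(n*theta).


r^6 = 1^6 = 1
n*theta = 6*59° = 354° = 354° (mod 360)
a = 1*cos(354°) = 0.9945
b = 1*sin(354°) = -0.1045

1 cis(354°) = 0.9945 - 0.1045i


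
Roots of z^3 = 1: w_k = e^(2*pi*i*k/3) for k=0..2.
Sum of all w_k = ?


The sum of all 3th roots of unity is 0.
Geometric series: (1 - w^3)/(1 - w) = (1-1)/(1-w) = 0 since w^3 = 1, w ≠ 1.
Alternatively: coefficient of z^2 in z^3 - 1 is 0.

0


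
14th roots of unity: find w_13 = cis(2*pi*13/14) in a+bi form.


Angle = 360*13/14 = 334.2857°
a = cos(334.2857°) = 0.9010
b = sin(334.2857°) = -0.4339

0.9010 - 0.4339i


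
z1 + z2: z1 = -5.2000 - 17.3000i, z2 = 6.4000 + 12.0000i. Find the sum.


Real: -5.2 + 6.4 = 1.2
Imag: -17.3 + 12 = -5.3

1.2000 - 5.3000i


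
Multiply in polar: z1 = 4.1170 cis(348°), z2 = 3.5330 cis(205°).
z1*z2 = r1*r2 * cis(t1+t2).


r = 4.1170 * 3.5330 = 14.5454
theta = 348° + 205° = 553° = 193° (mod 360)

14.5454 cis(193°)


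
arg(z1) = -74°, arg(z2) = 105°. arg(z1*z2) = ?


arg(z1*z2) = -74° + 105° = 31°
Normalized to (-180°, 180°]: 31°

31°


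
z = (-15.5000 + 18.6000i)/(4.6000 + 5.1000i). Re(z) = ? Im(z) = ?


Multiply by conjugate: (-15.5000 + 18.6000i)(4.6000 - 5.1000i) / (4.6^2 + 5.1^2)
Numerator real = -15.5*4.6 + 18.6*5.1 = 23.56
Numerator imag = 18.6*4.6 - (-15.5)*5.1 = 164.61
Denominator = 47.17
Re(z) = 23.56/47.17 = 0.4995
Im(z) = 164.61/47.17 = 3.4897

Re(z) = 0.4995, Im(z) = 3.4897


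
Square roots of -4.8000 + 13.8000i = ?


|z| = sqrt(23.04+190.44) = 14.6110
sqrt((|z|+a)/2) = sqrt((14.6110+(-4.8))/2) = sqrt(4.9055) = 2.2148
sqrt((|z|-a)/2) = sqrt((14.6110-(-4.8))/2) = sqrt(9.7055) = 3.1154

±(2.2148 + 3.1154i) i.e. 2.2148 + 3.1154i and -2.2148 - 3.1154i


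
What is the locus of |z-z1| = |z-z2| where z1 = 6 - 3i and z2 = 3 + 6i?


Equal distances means the locus is the perpendicular bisector of z1 and z2.
Midpoint = ((6+3)/2, (-3+6)/2) = (4.5000, 1.5000)

Perpendicular bisector through (4.5000, 1.5000)


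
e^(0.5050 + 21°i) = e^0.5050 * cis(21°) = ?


e^0.5050 = 1.6570
cos(21°) = 0.93358
sin(21°) = 0.35837
Real = 1.6570*0.93358 = 1.5469
Imag = 1.6570*0.35837 = 0.5938

1.5469 + 0.5938i


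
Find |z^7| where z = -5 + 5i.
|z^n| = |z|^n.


|z| = sqrt(25+25) = sqrt(50) = 7.0711
|z^7| = |z|^7 = (sqrt(50))^7 = 50^3 * sqrt(50) = 125000*sqrt(50)

|z^7| = 125000*sqrt(50) ≈ 883883.4765


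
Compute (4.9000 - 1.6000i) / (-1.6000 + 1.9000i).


Conjugate of z2 = -1.6000 - 1.9000i
Numerator: (4.9000 - 1.6000i)(-1.6000 - 1.9000i) = -10.8800 - 6.7500i
Denominator: (-1.6)^2 + 1.9^2 = 6.17
Result = (-10.8800 - 6.7500i)/6.17

-1.7634 - 1.0940i


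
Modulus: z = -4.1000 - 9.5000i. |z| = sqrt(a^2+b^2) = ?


|z| = sqrt((-4.1)^2 + (-9.5)^2) = sqrt(16.81 + 90.25) = sqrt(107.06) = 10.3470

|z| = 10.3470


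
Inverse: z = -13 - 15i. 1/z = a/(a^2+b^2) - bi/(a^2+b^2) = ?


|z|^2 = 169+225 = 394
1/z = (-13 + 15i)/394

1/z = -0.0330 + 0.0381i


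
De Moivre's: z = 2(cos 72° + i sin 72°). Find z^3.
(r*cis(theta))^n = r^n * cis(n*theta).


r^3 = 2^3 = 8
n*theta = 3*72° = 216° = 216° (mod 360)
a = 8*cos(216°) = -6.4721
b = 8*sin(216°) = -4.7023

8 cis(216°) = -6.4721 - 4.7023i


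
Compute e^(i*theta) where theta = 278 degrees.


cos(278°) = 0.1392
sin(278°) = -0.9903

e^(i*278°) = 0.1392 - 0.9903i


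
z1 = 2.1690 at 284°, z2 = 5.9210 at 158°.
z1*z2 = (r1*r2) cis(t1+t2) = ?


r = 2.1690 * 5.9210 = 12.8426
theta = 284° + 158° = 442° = 82° (mod 360)

12.8426 cis(82°)


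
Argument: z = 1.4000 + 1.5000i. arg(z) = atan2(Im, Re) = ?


Re = 1.4, Im = 1.5
arg = atan2(1.5, 1.4) = 46.9749 degrees

arg(z) = 46.9749 degrees


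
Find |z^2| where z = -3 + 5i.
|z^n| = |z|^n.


|z| = sqrt(9+25) = sqrt(34) = 5.8310
|z^2| = |z|^2 = (sqrt(34))^2 = 34

|z^2| = 34


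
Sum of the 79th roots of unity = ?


The sum of all 79th roots of unity is 0.
Geometric series: (1 - w^79)/(1 - w) = (1-1)/(1-w) = 0 since w^79 = 1, w ≠ 1.
Alternatively: coefficient of z^78 in z^79 - 1 is 0.

0


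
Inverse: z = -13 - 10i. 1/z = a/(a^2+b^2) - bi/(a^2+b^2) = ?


|z|^2 = 169+100 = 269
1/z = (-13 + 10i)/269

1/z = -0.0483 + 0.0372i


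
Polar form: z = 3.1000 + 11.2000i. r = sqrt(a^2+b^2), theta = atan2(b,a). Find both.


r = sqrt(9.61+125.44) = sqrt(135.05) = 11.6211
theta = atan2(11.2, 3.1) = 74.5287 degrees

r = 11.6211, theta = 74.5287 degrees


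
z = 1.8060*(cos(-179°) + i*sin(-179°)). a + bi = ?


a = 1.8060*cos(-179°) = 1.8060*(-0.99985) = -1.8057
b = 1.8060*sin(-179°) = 1.8060*(-0.01745) = -0.0315

-1.8057 - 0.0315i


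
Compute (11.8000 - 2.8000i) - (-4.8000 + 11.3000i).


Real: 11.8 + 4.8 = 16.6
Imag: -2.8 - 11.3 = -14.1

16.6000 - 14.1000i


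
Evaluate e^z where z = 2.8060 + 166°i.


e^2.8060 = 16.5436
cos(166°) = -0.970296
sin(166°) = 0.241922
Real = 16.5436*(-0.970296) = -16.0522
Imag = 16.5436*0.241922 = 4.0023

-16.0522 + 4.0023i


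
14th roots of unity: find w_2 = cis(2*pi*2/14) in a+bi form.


Angle = 360*2/14 = 51.4286°
a = cos(51.4286°) = 0.6235
b = sin(51.4286°) = 0.7818

0.6235 + 0.7818i


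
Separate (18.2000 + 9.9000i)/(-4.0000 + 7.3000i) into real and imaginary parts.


Multiply by conjugate: (18.2000 + 9.9000i)(-4.0000 - 7.3000i) / ((-4)^2 + 7.3^2)
Numerator real = 18.2*(-4) + 9.9*7.3 = -0.53
Numerator imag = 9.9*(-4) - 18.2*7.3 = -172.46
Denominator = 69.29
Re(z) = -0.53/69.29 = -0.0076
Im(z) = -172.46/69.29 = -2.4890

Re(z) = -0.0076, Im(z) = -2.4890


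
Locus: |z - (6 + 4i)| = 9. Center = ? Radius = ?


|z - z0| = r is a circle with center z0 and radius r.
Center = (6, 4), radius = 9

Circle with center (6, 4) and radius 9


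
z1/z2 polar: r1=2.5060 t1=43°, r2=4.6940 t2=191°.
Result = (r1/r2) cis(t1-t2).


r = 2.5060 / 4.6940 = 0.5339
theta = 43° - 191° = -148° = 212° (mod 360)

0.5339 cis(212°)


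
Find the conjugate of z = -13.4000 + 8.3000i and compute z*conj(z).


z_bar = -13.4000 - 8.3000i
z*z_bar = (-13.4)^2 + 8.3^2 = 179.56 + 68.89 = 248.45

z_bar = -13.4000 - 8.3000i, z*z_bar = 248.45


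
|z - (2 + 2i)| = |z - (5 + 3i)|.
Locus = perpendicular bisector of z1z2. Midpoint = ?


Equal distances means the locus is the perpendicular bisector of z1 and z2.
Midpoint = ((2+5)/2, (2+3)/2) = (3.5000, 2.5000)

Perpendicular bisector through (3.5000, 2.5000)


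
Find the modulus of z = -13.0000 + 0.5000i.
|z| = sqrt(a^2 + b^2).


|z| = sqrt((-13)^2 + 0.5^2) = sqrt(169 + 0.25) = sqrt(169.25) = 13.0096

|z| = 13.0096


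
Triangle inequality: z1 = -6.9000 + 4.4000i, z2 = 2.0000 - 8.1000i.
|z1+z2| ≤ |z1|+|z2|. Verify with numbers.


|z1| = sqrt((-6.9)^2 + 4.4^2) = sqrt(66.97) = 8.1835
|z2| = sqrt(2^2 + (-8.1)^2) = sqrt(69.61) = 8.3433
z1+z2 = -4.9000 - 3.7000i
|z1+z2| = sqrt(37.7) = 6.1400
|z1|+|z2| = 8.1835 + 8.3433 = 16.5268

|z1+z2| = 6.1400 ≤ |z1|+|z2| = 16.5268 (verified)


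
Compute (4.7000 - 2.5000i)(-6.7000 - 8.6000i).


Real = 4.7*(-6.7) - (-2.5)*(-8.6) = -31.49 - 21.5 = -52.99
Imag = 4.7*(-8.6) - (6.7)*(-2.5) = -40.42 + 16.75 = -23.67

-52.9900 - 23.6700i


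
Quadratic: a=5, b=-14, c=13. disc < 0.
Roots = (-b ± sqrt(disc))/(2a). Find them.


disc = (-14)^2 - 4*5*13 = 196 - 260 = -64
sqrt(|disc|) = sqrt(64) = 8.0000
Real part = 14/(2*5) = 1.4000
Imag part = 8.0000/(2*5) = 0.8000

1.4000 ± 0.8000i


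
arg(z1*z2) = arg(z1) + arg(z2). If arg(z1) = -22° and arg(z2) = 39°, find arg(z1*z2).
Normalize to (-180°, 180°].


arg(z1*z2) = -22° + 39° = 17°
Normalized to (-180°, 180°]: 17°

17°


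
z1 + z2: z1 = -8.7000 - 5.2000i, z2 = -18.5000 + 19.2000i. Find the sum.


Real: -8.7 - 18.5 = -27.2
Imag: -5.2 + 19.2 = 14

-27.2000 + 14.0000i


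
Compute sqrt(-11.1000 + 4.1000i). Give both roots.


|z| = sqrt(123.21+16.81) = 11.8330
sqrt((|z|+a)/2) = sqrt((11.8330+(-11.1))/2) = sqrt(0.3665) = 0.6054
sqrt((|z|-a)/2) = sqrt((11.8330-(-11.1))/2) = sqrt(11.4665) = 3.3862

±(0.6054 + 3.3862i) i.e. 0.6054 + 3.3862i and -0.6054 - 3.3862i


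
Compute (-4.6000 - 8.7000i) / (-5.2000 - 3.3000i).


Conjugate of z2 = -5.2000 + 3.3000i
Numerator: (-4.6000 - 8.7000i)(-5.2000 + 3.3000i) = 52.6300 + 30.0600i
Denominator: (-5.2)^2 + (-3.3)^2 = 37.93
Result = (52.6300 + 30.0600i)/37.93

1.3876 + 0.7925i


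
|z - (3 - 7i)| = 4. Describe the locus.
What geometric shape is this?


|z - z0| = r is a circle with center z0 and radius r.
Center = (3, -7), radius = 4

Circle with center (3, -7) and radius 4


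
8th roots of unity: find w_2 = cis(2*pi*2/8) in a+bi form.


Angle = 360*2/8 = 90°
a = cos(90°) = 0
b = sin(90°) = 1.0000

0 + 1.0000i


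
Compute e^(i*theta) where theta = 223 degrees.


cos(223°) = -0.7314
sin(223°) = -0.6820

e^(i*223°) = -0.7314 - 0.6820i


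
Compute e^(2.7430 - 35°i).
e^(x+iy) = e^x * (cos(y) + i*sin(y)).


e^2.7430 = 15.5335
cos(-35°) = 0.81915
sin(-35°) = -0.57358
Real = 15.5335*0.81915 = 12.7243
Imag = 15.5335*(-0.57358) = -8.9097

12.7243 - 8.9097i


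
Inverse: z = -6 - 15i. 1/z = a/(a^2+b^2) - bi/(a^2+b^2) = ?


|z|^2 = 36+225 = 261
1/z = (-6 + 15i)/261

1/z = -0.0230 + 0.0575i


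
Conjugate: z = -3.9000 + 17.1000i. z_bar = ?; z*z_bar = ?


z_bar = -3.9000 - 17.1000i
z*z_bar = (-3.9)^2 + 17.1^2 = 15.21 + 292.41 = 307.62

z_bar = -3.9000 - 17.1000i, z*z_bar = 307.62


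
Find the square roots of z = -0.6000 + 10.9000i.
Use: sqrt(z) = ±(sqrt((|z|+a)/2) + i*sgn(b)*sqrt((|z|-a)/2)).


|z| = sqrt(0.36+118.81) = 10.9165
sqrt((|z|+a)/2) = sqrt((10.9165+(-0.6))/2) = sqrt(5.1583) = 2.2712
sqrt((|z|-a)/2) = sqrt((10.9165-(-0.6))/2) = sqrt(5.7583) = 2.3996

±(2.2712 + 2.3996i) i.e. 2.2712 + 2.3996i and -2.2712 - 2.3996i


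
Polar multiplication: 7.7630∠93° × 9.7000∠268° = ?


r = 7.7630 * 9.7000 = 75.3011
theta = 93° + 268° = 361° = 1° (mod 360)

75.3011 cis(1°)


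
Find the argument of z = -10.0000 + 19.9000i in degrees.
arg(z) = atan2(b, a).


Re = -10, Im = 19.9
arg = atan2(19.9, -10) = 116.6801 degrees

arg(z) = 116.6801 degrees


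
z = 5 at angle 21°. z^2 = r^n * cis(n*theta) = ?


r^2 = 5^2 = 25
n*theta = 2*21° = 42° = 42° (mod 360)
a = 25*cos(42°) = 18.5786
b = 25*sin(42°) = 16.7283

25 cis(42°) = 18.5786 + 16.7283i


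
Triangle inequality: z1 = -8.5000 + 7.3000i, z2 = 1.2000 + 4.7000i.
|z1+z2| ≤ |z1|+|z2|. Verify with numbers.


|z1| = sqrt((-8.5)^2 + 7.3^2) = sqrt(125.54) = 11.2045
|z2| = sqrt(1.2^2 + 4.7^2) = sqrt(23.53) = 4.8508
z1+z2 = -7.3000 + 12.0000i
|z1+z2| = sqrt(197.29) = 14.0460
|z1|+|z2| = 11.2045 + 4.8508 = 16.0553

|z1+z2| = 14.0460 ≤ |z1|+|z2| = 16.0553 (verified)


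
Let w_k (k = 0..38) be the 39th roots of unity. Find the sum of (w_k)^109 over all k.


The roots are w_k = w^k with w = e^(2*pi*i/39), and (w^k)^109 = (w^109)^k.
So S = 1 + u + u^2 + ... + u^(38) with u = w^109.
109 = 2*39 + 31, so 109 is not a multiple of 39: u = (w^39)^2 * w^31 = w^31 ≠ 1 (w is a primitive 39th root), while u^39 = (w^39)^109 = 1.
Geometric series: S = (1 - u^39)/(1 - u) = (1 - 1)/(1 - u) = 0

S = 0


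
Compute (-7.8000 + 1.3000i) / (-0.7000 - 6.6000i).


Conjugate of z2 = -0.7000 + 6.6000i
Numerator: (-7.8000 + 1.3000i)(-0.7000 + 6.6000i) = -3.1200 - 52.3900i
Denominator: (-0.7)^2 + (-6.6)^2 = 44.05
Result = (-3.1200 - 52.3900i)/44.05

-0.0708 - 1.1893i


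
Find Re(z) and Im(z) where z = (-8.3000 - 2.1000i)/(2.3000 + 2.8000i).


Multiply by conjugate: (-8.3000 - 2.1000i)(2.3000 - 2.8000i) / (2.3^2 + 2.8^2)
Numerator real = -8.3*2.3 - (2.1)*2.8 = -24.97
Numerator imag = -2.1*2.3 - (-8.3)*2.8 = 18.41
Denominator = 13.13
Re(z) = -24.97/13.13 = -1.9018
Im(z) = 18.41/13.13 = 1.4021

Re(z) = -1.9018, Im(z) = 1.4021


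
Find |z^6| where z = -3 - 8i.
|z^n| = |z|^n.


|z| = sqrt(9+64) = sqrt(73) = 8.5440
|z^6| = |z|^6 = (sqrt(73))^6 = 73^3 = 389017

|z^6| = 389017


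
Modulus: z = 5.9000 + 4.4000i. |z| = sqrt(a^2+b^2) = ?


|z| = sqrt(5.9^2 + 4.4^2) = sqrt(34.81 + 19.36) = sqrt(54.17) = 7.3600

|z| = 7.3600


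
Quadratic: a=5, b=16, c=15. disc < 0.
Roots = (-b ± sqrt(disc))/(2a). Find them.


disc = 16^2 - 4*5*15 = 256 - 300 = -44
sqrt(|disc|) = sqrt(44) = 6.6332
Real part = -16/(2*5) = -1.6000
Imag part = 6.6332/(2*5) = 0.6633

-1.6000 ± 0.6633i


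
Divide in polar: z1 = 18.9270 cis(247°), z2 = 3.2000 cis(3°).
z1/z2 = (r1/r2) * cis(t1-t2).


r = 18.9270 / 3.2000 = 5.9147
theta = 247° - 3° = 244° = 244° (mod 360)

5.9147 cis(244°)


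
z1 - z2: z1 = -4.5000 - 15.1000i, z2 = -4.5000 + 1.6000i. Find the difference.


Real: -4.5 + 4.5 = 0
Imag: -15.1 - 1.6 = -16.7

-16.7000i


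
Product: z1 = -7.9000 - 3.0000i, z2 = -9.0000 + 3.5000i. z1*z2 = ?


Real = -7.9*(-9) - (-3)*3.5 = 71.1 - (-10.5) = 81.6
Imag = -7.9*3.5 - (9)*(-3) = -27.65 + 27 = -0.65

81.6000 - 0.6500i


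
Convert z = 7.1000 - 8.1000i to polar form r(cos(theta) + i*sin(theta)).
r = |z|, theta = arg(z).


r = sqrt(50.41+65.61) = sqrt(116.02) = 10.7713
theta = atan2(-8.1, 7.1) = -48.7640 degrees

r = 10.7713, theta = -48.7640 degrees


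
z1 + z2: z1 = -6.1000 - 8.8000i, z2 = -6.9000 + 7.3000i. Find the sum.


Real: -6.1 - 6.9 = -13
Imag: -8.8 + 7.3 = -1.5

-13.0000 - 1.5000i


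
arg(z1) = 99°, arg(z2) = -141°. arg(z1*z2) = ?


arg(z1*z2) = 99° - 141° = -42°
Normalized to (-180°, 180°]: -42°

-42°


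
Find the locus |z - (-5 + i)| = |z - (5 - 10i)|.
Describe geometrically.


Equal distances means the locus is the perpendicular bisector of z1 and z2.
Midpoint = ((-5+5)/2, (1+(-10))/2) = (0, -4.5000)

Perpendicular bisector through (0, -4.5000)


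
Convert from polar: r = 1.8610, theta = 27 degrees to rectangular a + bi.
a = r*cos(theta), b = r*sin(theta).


a = 1.8610*cos(27°) = 1.8610*0.891 = 1.6582
b = 1.8610*sin(27°) = 1.8610*0.454 = 0.8449

1.6582 + 0.8449i


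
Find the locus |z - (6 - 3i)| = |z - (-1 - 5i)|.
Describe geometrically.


Equal distances means the locus is the perpendicular bisector of z1 and z2.
Midpoint = ((6+(-1))/2, (-3+(-5))/2) = (2.5000, -4.0000)

Perpendicular bisector through (2.5000, -4.0000)


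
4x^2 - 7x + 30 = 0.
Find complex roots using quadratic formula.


disc = (-7)^2 - 4*4*30 = 49 - 480 = -431
sqrt(|disc|) = sqrt(431) = 20.7605
Real part = 7/(2*4) = 0.8750
Imag part = 20.7605/(2*4) = 2.5951

0.8750 ± 2.5951i


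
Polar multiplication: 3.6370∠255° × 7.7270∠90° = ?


r = 3.6370 * 7.7270 = 28.1031
theta = 255° + 90° = 345° = 345° (mod 360)

28.1031 cis(345°)


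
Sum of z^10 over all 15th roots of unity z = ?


The roots are w_k = w^k with w = e^(2*pi*i/15), and (w^k)^10 = (w^10)^k.
So S = 1 + u + u^2 + ... + u^(14) with u = w^10.
10 = 0*15 + 10, so 10 is not a multiple of 15: u = w^10 ≠ 1 (w is a primitive 15th root), while u^15 = (w^15)^10 = 1.
Geometric series: S = (1 - u^15)/(1 - u) = (1 - 1)/(1 - u) = 0

S = 0


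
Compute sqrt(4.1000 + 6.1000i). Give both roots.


|z| = sqrt(16.81+37.21) = 7.3498
sqrt((|z|+a)/2) = sqrt((7.3498+4.1)/2) = sqrt(5.7249) = 2.3927
sqrt((|z|-a)/2) = sqrt((7.3498-4.1)/2) = sqrt(1.6249) = 1.2747

±(2.3927 + 1.2747i) i.e. 2.3927 + 1.2747i and -2.3927 - 1.2747i


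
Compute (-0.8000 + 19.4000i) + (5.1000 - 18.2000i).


Real: -0.8 + 5.1 = 4.3
Imag: 19.4 - 18.2 = 1.2

4.3000 + 1.2000i


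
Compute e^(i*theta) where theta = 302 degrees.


cos(302°) = 0.5299
sin(302°) = -0.8480

e^(i*302°) = 0.5299 - 0.8480i


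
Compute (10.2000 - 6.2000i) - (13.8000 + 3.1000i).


Real: 10.2 - 13.8 = -3.6
Imag: -6.2 - 3.1 = -9.3

-3.6000 - 9.3000i


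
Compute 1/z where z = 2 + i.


|z|^2 = 4+1 = 5
1/z = (2 - 1i)/5

1/z = 0.4000 - 0.2000i


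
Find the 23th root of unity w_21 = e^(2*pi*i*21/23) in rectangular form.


Angle = 360*21/23 = 328.6957°
a = cos(328.6957°) = 0.8544
b = sin(328.6957°) = -0.5196

0.8544 - 0.5196i


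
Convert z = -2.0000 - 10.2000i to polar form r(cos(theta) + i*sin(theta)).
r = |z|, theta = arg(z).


r = sqrt(4+104.04) = sqrt(108.04) = 10.3942
theta = atan2(-10.2, -2) = -101.0937 degrees

r = 10.3942, theta = -101.0937 degrees


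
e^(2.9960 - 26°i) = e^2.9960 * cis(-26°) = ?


e^2.9960 = 20.0054
cos(-26°) = 0.89879
sin(-26°) = -0.43837
Real = 20.0054*0.89879 = 17.9807
Imag = 20.0054*(-0.43837) = -8.7698

17.9807 - 8.7698i


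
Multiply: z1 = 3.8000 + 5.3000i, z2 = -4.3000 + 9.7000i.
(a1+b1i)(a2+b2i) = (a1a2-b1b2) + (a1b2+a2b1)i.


Real = 3.8*(-4.3) - 5.3*9.7 = -16.34 - 51.41 = -67.75
Imag = 3.8*9.7 - (4.3)*5.3 = 36.86 - (22.79) = 14.07

-67.7500 + 14.0700i


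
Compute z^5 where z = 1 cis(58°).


r^5 = 1^5 = 1
n*theta = 5*58° = 290° = 290° (mod 360)
a = 1*cos(290°) = 0.3420
b = 1*sin(290°) = -0.9397

1 cis(290°) = 0.3420 - 0.9397i


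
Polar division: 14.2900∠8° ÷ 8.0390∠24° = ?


r = 14.2900 / 8.0390 = 1.7776
theta = 8° - 24° = -16° = 344° (mod 360)

1.7776 cis(344°)


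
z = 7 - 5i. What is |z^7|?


|z| = sqrt(49+25) = sqrt(74) = 8.6023
|z^7| = |z|^7 = (sqrt(74))^7 = 74^3 * sqrt(74) = 405224*sqrt(74)

|z^7| = 405224*sqrt(74) ≈ 3485868.6540


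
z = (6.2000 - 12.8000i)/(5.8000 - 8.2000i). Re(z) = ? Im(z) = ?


Multiply by conjugate: (6.2000 - 12.8000i)(5.8000 + 8.2000i) / (5.8^2 + (-8.2)^2)
Numerator real = 6.2*5.8 - (12.8)*(-8.2) = 140.92
Numerator imag = -12.8*5.8 - 6.2*(-8.2) = -23.4
Denominator = 100.88
Re(z) = 140.92/100.88 = 1.3969
Im(z) = -23.4/100.88 = -0.2320

Re(z) = 1.3969, Im(z) = -0.2320


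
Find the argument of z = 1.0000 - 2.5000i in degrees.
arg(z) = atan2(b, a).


Re = 1, Im = -2.5
arg = atan2(-2.5, 1) = -68.1986 degrees

arg(z) = -68.1986 degrees


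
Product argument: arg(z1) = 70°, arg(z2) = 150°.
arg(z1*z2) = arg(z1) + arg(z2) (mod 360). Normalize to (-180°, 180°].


arg(z1*z2) = 70° + 150° = 220°
Normalized to (-180°, 180°]: -140°

-140°


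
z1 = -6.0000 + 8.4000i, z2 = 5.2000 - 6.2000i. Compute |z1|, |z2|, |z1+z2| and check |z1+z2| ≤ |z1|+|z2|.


|z1| = sqrt((-6)^2 + 8.4^2) = sqrt(106.56) = 10.3228
|z2| = sqrt(5.2^2 + (-6.2)^2) = sqrt(65.48) = 8.0920
z1+z2 = -0.8000 + 2.2000i
|z1+z2| = sqrt(5.48) = 2.3409
|z1|+|z2| = 10.3228 + 8.0920 = 18.4148

|z1+z2| = 2.3409 ≤ |z1|+|z2| = 18.4148 (verified)


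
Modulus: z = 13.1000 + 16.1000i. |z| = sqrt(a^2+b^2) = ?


|z| = sqrt(13.1^2 + 16.1^2) = sqrt(171.61 + 259.21) = sqrt(430.82) = 20.7562

|z| = 20.7562


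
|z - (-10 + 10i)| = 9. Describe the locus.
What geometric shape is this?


|z - z0| = r is a circle with center z0 and radius r.
Center = (-10, 10), radius = 9

Circle with center (-10, 10) and radius 9


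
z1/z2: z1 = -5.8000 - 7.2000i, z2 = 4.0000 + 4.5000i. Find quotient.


Conjugate of z2 = 4.0000 - 4.5000i
Numerator: (-5.8000 - 7.2000i)(4.0000 - 4.5000i) = -55.6000 - 2.7000i
Denominator: 4^2 + 4.5^2 = 36.25
Result = (-55.6000 - 2.7000i)/36.25

-1.5338 - 0.0745i


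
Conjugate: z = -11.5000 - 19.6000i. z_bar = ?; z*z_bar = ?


z_bar = -11.5000 + 19.6000i
z*z_bar = (-11.5)^2 + (-19.6)^2 = 132.25 + 384.16 = 516.41

z_bar = -11.5000 + 19.6000i, z*z_bar = 516.41


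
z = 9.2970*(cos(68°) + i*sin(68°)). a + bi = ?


a = 9.2970*cos(68°) = 9.2970*0.3746 = 3.4827
b = 9.2970*sin(68°) = 9.2970*0.92718 = 8.6200

3.4827 + 8.6200i


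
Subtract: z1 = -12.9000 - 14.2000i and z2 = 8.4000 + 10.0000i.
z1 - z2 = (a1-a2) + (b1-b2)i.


Real: -12.9 - 8.4 = -21.3
Imag: -14.2 - 10 = -24.2

-21.3000 - 24.2000i


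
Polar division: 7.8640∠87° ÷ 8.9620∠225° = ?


r = 7.8640 / 8.9620 = 0.8775
theta = 87° - 225° = -138° = 222° (mod 360)

0.8775 cis(222°)


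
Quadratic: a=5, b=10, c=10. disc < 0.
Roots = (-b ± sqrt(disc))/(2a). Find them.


disc = 10^2 - 4*5*10 = 100 - 200 = -100
sqrt(|disc|) = sqrt(100) = 10.0000
Real part = -10/(2*5) = -1.0000
Imag part = 10.0000/(2*5) = 1.0000

-1.0000 ± 1.0000i


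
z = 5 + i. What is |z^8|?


|z| = sqrt(25+1) = sqrt(26) = 5.0990
|z^8| = |z|^8 = (sqrt(26))^8 = 26^4 = 456976

|z^8| = 456976


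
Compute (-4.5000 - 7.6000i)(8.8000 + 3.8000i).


Real = -4.5*8.8 - (-7.6)*3.8 = -39.6 - (-28.88) = -10.72
Imag = -4.5*3.8 + 8.8*(-7.6) = -17.1 - (66.88) = -83.98

-10.7200 - 83.9800i


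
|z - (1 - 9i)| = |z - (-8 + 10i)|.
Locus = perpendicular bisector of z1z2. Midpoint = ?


Equal distances means the locus is the perpendicular bisector of z1 and z2.
Midpoint = ((1+(-8))/2, (-9+10)/2) = (-3.5000, 0.5000)

Perpendicular bisector through (-3.5000, 0.5000)


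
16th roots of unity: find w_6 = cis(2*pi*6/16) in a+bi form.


Angle = 360*6/16 = 135°
a = cos(135°) = -0.7071
b = sin(135°) = 0.7071

-0.7071 + 0.7071i


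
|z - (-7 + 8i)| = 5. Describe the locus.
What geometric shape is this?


|z - z0| = r is a circle with center z0 and radius r.
Center = (-7, 8), radius = 5

Circle with center (-7, 8) and radius 5


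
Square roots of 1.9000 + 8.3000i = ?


|z| = sqrt(3.61+68.89) = 8.5147
sqrt((|z|+a)/2) = sqrt((8.5147+1.9)/2) = sqrt(5.2073) = 2.2820
sqrt((|z|-a)/2) = sqrt((8.5147-1.9)/2) = sqrt(3.3073) = 1.8186

±(2.2820 + 1.8186i) i.e. 2.2820 + 1.8186i and -2.2820 - 1.8186i


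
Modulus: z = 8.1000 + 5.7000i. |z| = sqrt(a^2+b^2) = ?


|z| = sqrt(8.1^2 + 5.7^2) = sqrt(65.61 + 32.49) = sqrt(98.1) = 9.9045

|z| = 9.9045


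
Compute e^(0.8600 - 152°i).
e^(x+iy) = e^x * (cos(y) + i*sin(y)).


e^0.8600 = 2.36316
cos(-152°) = -0.882948
sin(-152°) = -0.46947
Real = 2.36316*(-0.882948) = -2.0865
Imag = 2.36316*(-0.46947) = -1.1094

-2.0865 - 1.1094i


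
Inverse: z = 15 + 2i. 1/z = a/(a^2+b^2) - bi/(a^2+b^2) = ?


|z|^2 = 225+4 = 229
1/z = (15 - 2i)/229

1/z = 0.0655 - 0.0087i


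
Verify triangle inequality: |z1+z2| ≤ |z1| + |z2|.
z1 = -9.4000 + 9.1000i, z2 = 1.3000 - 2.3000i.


|z1| = sqrt((-9.4)^2 + 9.1^2) = sqrt(171.17) = 13.0832
|z2| = sqrt(1.3^2 + (-2.3)^2) = sqrt(6.98) = 2.6420
z1+z2 = -8.1000 + 6.8000i
|z1+z2| = sqrt(111.85) = 10.5759
|z1|+|z2| = 13.0832 + 2.6420 = 15.7252

|z1+z2| = 10.5759 ≤ |z1|+|z2| = 15.7252 (verified)


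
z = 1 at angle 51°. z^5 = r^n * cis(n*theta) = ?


r^5 = 1^5 = 1
n*theta = 5*51° = 255° = 255° (mod 360)
a = 1*cos(255°) = -0.2588
b = 1*sin(255°) = -0.9659

1 cis(255°) = -0.2588 - 0.9659i


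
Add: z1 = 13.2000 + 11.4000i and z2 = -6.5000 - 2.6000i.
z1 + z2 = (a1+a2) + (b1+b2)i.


Real: 13.2 - 6.5 = 6.7
Imag: 11.4 - 2.6 = 8.8

6.7000 + 8.8000i


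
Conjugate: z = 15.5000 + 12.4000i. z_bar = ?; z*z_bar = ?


z_bar = 15.5000 - 12.4000i
z*z_bar = 15.5^2 + 12.4^2 = 240.25 + 153.76 = 394.01

z_bar = 15.5000 - 12.4000i, z*z_bar = 394.01


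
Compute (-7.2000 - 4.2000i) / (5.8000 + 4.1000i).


Conjugate of z2 = 5.8000 - 4.1000i
Numerator: (-7.2000 - 4.2000i)(5.8000 - 4.1000i) = -58.9800 + 5.1600i
Denominator: 5.8^2 + 4.1^2 = 50.45
Result = (-58.9800 + 5.1600i)/50.45

-1.1691 + 0.1023i


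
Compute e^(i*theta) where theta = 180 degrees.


cos(180°) = -1.0000
sin(180°) = 0

e^(i*180°) = -1.0000 + 0i


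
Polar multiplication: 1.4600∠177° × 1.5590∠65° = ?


r = 1.4600 * 1.5590 = 2.2761
theta = 177° + 65° = 242° = 242° (mod 360)

2.2761 cis(242°)


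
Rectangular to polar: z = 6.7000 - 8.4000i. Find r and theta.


r = sqrt(44.89+70.56) = sqrt(115.45) = 10.7448
theta = atan2(-8.4, 6.7) = -51.4235 degrees

r = 10.7448, theta = -51.4235 degrees


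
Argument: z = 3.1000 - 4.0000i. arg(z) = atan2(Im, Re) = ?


Re = 3.1, Im = -4
arg = atan2(-4, 3.1) = -52.2243 degrees

arg(z) = -52.2243 degrees


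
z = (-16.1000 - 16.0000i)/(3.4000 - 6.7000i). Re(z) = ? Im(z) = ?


Multiply by conjugate: (-16.1000 - 16.0000i)(3.4000 + 6.7000i) / (3.4^2 + (-6.7)^2)
Numerator real = -16.1*3.4 - (16)*(-6.7) = 52.46
Numerator imag = -16*3.4 - (-16.1)*(-6.7) = -162.27
Denominator = 56.45
Re(z) = 52.46/56.45 = 0.9293
Im(z) = -162.27/56.45 = -2.8746

Re(z) = 0.9293, Im(z) = -2.8746


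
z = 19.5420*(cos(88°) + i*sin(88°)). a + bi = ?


a = 19.5420*cos(88°) = 19.5420*0.0349 = 0.6820
b = 19.5420*sin(88°) = 19.5420*0.99939 = 19.5301

0.6820 + 19.5301i


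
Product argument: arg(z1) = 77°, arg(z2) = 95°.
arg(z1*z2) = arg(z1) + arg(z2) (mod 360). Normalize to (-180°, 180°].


arg(z1*z2) = 77° + 95° = 172°
Normalized to (-180°, 180°]: 172°

172°


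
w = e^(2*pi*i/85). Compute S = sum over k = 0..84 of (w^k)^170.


The roots are w_k = w^k with w = e^(2*pi*i/85), and (w^k)^170 = (w^170)^k.
So S = 1 + u + u^2 + ... + u^(84) with u = w^170.
170 = 2*85 + 0, so 170 is a multiple of 85 and u = (w^85)^2 = 1.
Every one of the 85 terms equals 1: S = 85

S = 85


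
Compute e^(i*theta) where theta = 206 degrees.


cos(206°) = -0.8988
sin(206°) = -0.4384

e^(i*206°) = -0.8988 - 0.4384i


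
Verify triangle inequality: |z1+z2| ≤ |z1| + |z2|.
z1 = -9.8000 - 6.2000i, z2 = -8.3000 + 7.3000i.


|z1| = sqrt((-9.8)^2 + (-6.2)^2) = sqrt(134.48) = 11.5966
|z2| = sqrt((-8.3)^2 + 7.3^2) = sqrt(122.18) = 11.0535
z1+z2 = -18.1000 + 1.1000i
|z1+z2| = sqrt(328.82) = 18.1334
|z1|+|z2| = 11.5966 + 11.0535 = 22.6501

|z1+z2| = 18.1334 ≤ |z1|+|z2| = 22.6501 (verified)


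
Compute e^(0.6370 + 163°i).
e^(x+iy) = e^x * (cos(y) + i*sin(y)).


e^0.6370 = 1.8908
cos(163°) = -0.9563
sin(163°) = 0.29237
Real = 1.8908*(-0.9563) = -1.8082
Imag = 1.8908*0.29237 = 0.5528

-1.8082 + 0.5528i


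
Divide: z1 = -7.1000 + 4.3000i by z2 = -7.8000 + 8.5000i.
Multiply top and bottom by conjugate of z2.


Conjugate of z2 = -7.8000 - 8.5000i
Numerator: (-7.1000 + 4.3000i)(-7.8000 - 8.5000i) = 91.9300 + 26.8100i
Denominator: (-7.8)^2 + 8.5^2 = 133.09
Result = (91.9300 + 26.8100i)/133.09

0.6907 + 0.2014i


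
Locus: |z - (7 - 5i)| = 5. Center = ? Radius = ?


|z - z0| = r is a circle with center z0 and radius r.
Center = (7, -5), radius = 5

Circle with center (7, -5) and radius 5


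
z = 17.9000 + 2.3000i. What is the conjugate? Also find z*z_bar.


z_bar = 17.9000 - 2.3000i
z*z_bar = 17.9^2 + 2.3^2 = 320.41 + 5.29 = 325.7

z_bar = 17.9000 - 2.3000i, z*z_bar = 325.7


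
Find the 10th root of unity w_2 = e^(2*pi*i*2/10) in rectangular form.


Angle = 360*2/10 = 72°
a = cos(72°) = 0.3090
b = sin(72°) = 0.9511

0.3090 + 0.9511i


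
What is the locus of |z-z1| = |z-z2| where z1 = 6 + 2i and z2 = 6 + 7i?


Equal distances means the locus is the perpendicular bisector of z1 and z2.
Midpoint = ((6+6)/2, (2+7)/2) = (6.0000, 4.5000)

Perpendicular bisector through (6.0000, 4.5000)


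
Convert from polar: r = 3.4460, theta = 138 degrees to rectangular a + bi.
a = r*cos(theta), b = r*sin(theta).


a = 3.4460*cos(138°) = 3.4460*(-0.74314) = -2.5609
b = 3.4460*sin(138°) = 3.4460*0.66913 = 2.3058

-2.5609 + 2.3058i


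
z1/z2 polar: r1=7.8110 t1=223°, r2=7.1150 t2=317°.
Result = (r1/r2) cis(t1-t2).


r = 7.8110 / 7.1150 = 1.0978
theta = 223° - 317° = -94° = 266° (mod 360)

1.0978 cis(266°)


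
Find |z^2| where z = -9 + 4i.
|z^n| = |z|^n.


|z| = sqrt(81+16) = sqrt(97) = 9.8489
|z^2| = |z|^2 = (sqrt(97))^2 = 97

|z^2| = 97


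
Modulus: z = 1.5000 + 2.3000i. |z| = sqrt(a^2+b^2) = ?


|z| = sqrt(1.5^2 + 2.3^2) = sqrt(2.25 + 5.29) = sqrt(7.54) = 2.7459

|z| = 2.7459


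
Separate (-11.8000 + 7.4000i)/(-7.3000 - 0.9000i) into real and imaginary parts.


Multiply by conjugate: (-11.8000 + 7.4000i)(-7.3000 + 0.9000i) / ((-7.3)^2 + (-0.9)^2)
Numerator real = -11.8*(-7.3) + 7.4*(-0.9) = 79.48
Numerator imag = 7.4*(-7.3) - (-11.8)*(-0.9) = -64.64
Denominator = 54.1
Re(z) = 79.48/54.1 = 1.4691
Im(z) = -64.64/54.1 = -1.1948

Re(z) = 1.4691, Im(z) = -1.1948


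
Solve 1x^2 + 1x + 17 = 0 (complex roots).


disc = 1^2 - 4*1*17 = 1 - 68 = -67
sqrt(|disc|) = sqrt(67) = 8.1854
Real part = -1/(2*1) = -0.5000
Imag part = 8.1854/(2*1) = 4.0927

-0.5000 ± 4.0927i


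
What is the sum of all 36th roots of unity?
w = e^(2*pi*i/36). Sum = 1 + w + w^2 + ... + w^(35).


The sum of all 36th roots of unity is 0.
Geometric series: (1 - w^36)/(1 - w) = (1-1)/(1-w) = 0 since w^36 = 1, w ≠ 1.
Alternatively: coefficient of z^35 in z^36 - 1 is 0.

0


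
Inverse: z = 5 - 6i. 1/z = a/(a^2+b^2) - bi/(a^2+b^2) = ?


|z|^2 = 25+36 = 61
1/z = (5 + 6i)/61

1/z = 0.0820 + 0.0984i


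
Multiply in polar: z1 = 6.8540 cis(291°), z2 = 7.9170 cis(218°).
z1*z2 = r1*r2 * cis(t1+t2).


r = 6.8540 * 7.9170 = 54.2631
theta = 291° + 218° = 509° = 149° (mod 360)

54.2631 cis(149°)


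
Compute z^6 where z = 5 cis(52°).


r^6 = 5^6 = 15625
n*theta = 6*52° = 312° = 312° (mod 360)
a = 15625*cos(312°) = 10455.1657
b = 15625*sin(312°) = -11611.6379

15625 cis(312°) = 10455.1657 - 11611.6379i


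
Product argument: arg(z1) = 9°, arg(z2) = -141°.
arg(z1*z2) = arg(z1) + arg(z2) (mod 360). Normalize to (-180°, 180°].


arg(z1*z2) = 9° - 141° = -132°
Normalized to (-180°, 180°]: -132°

-132°


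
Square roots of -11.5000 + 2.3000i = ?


|z| = sqrt(132.25+5.29) = 11.7277
sqrt((|z|+a)/2) = sqrt((11.7277+(-11.5))/2) = sqrt(0.1139) = 0.3374
sqrt((|z|-a)/2) = sqrt((11.7277-(-11.5))/2) = sqrt(11.6139) = 3.4079

±(0.3374 + 3.4079i) i.e. 0.3374 + 3.4079i and -0.3374 - 3.4079i


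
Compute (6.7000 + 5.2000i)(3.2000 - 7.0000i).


Real = 6.7*3.2 - 5.2*(-7) = 21.44 - (-36.4) = 57.84
Imag = 6.7*(-7) + 3.2*5.2 = -46.9 + 16.64 = -30.26

57.8400 - 30.2600i


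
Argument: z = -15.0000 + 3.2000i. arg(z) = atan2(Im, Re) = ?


Re = -15, Im = 3.2
arg = atan2(3.2, -15) = 167.9574 degrees

arg(z) = 167.9574 degrees


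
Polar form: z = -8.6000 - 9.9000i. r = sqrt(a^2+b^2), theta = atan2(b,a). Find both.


r = sqrt(73.96+98.01) = sqrt(171.97) = 13.1137
theta = atan2(-9.9, -8.6) = -130.9804 degrees

r = 13.1137, theta = -130.9804 degrees
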